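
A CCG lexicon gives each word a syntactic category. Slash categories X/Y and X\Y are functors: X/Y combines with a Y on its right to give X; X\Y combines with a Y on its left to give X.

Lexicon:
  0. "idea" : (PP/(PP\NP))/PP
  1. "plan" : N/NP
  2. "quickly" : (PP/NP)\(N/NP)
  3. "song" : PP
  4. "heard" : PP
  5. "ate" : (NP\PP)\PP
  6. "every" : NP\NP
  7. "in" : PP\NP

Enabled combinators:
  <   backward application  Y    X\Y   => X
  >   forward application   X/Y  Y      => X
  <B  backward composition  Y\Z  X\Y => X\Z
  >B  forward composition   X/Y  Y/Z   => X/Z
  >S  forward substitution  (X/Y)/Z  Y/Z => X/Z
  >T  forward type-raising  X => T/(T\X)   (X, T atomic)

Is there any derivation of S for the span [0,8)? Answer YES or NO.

(PP/(PP\NP))/PP N/NP (PP/NP)\(N/NP) PP PP (NP\PP)\PP NP\NP PP\NP
CKY chart[0,8] = {(PP/(PP\NP))/(NP\PP), N/(N\PP), NP/(NP\PP), PP, PP/(PP\PP), S/(S\PP)}; S ∉ chart

NO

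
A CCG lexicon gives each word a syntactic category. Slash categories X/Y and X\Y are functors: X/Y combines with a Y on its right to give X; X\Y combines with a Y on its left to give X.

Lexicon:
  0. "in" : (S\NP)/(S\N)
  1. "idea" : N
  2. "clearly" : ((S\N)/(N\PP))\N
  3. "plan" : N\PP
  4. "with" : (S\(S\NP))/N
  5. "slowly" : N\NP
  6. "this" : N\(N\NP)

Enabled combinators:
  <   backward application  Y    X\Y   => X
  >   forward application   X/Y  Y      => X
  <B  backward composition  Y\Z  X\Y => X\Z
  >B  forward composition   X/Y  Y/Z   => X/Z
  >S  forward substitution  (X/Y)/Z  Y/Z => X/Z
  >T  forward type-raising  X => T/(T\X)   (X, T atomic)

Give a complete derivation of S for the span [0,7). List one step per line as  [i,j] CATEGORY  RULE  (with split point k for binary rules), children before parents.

[0,1] (S\NP)/(S\N)  lex  "in"
[1,2] N  lex  "idea"
[2,3] ((S\N)/(N\PP))\N  lex  "clearly"
[1,3] (S\N)/(N\PP)  <  k=2
[3,4] N\PP  lex  "plan"
[1,4] S\N  >  k=3
[0,4] S\NP  >  k=1
[4,5] (S\(S\NP))/N  lex  "with"
[5,6] N\NP  lex  "slowly"
[6,7] N\(N\NP)  lex  "this"
[5,7] N  <  k=6
[4,7] S\(S\NP)  >  k=5
[0,7] S  <  k=4

[0,7] S   <
  [0,4] S\NP   >
    [0,1] "in" : (S\NP)/(S\N)
    [1,4] S\N   >
      [1,3] (S\N)/(N\PP)   <
        [1,2] "idea" : N
        [2,3] "clearly" : ((S\N)/(N\PP))\N
      [3,4] "plan" : N\PP
  [4,7] S\(S\NP)   >
    [4,5] "with" : (S\(S\NP))/N
    [5,7] N   <
      [5,6] "slowly" : N\NP
      [6,7] "this" : N\(N\NP)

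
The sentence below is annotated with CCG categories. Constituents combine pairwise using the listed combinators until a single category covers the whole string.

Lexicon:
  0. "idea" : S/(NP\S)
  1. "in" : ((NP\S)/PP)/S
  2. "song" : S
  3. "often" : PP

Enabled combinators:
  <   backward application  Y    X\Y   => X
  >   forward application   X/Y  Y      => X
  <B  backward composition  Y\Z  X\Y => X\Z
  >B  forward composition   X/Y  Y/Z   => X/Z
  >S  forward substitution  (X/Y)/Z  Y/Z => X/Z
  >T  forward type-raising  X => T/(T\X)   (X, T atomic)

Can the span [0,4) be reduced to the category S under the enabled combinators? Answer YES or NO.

[0,4] S   >
  [0,1] "idea" : S/(NP\S)
  [1,4] NP\S   >
    [1,3] (NP\S)/PP   >
      [1,2] "in" : ((NP\S)/PP)/S
      [2,3] "song" : S
    [3,4] "often" : PP

YES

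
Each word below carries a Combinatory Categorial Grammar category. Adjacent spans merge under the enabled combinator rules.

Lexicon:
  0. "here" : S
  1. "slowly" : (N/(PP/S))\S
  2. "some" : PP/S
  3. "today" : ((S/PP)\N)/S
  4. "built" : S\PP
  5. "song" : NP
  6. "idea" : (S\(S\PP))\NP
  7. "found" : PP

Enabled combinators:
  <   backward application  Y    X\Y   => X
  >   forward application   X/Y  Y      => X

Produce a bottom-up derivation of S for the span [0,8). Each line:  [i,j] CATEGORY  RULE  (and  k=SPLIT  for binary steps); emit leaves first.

[0,1] S  lex  "here"
[1,2] (N/(PP/S))\S  lex  "slowly"
[0,2] N/(PP/S)  <  k=1
[2,3] PP/S  lex  "some"
[0,3] N  >  k=2
[3,4] ((S/PP)\N)/S  lex  "today"
[4,5] S\PP  lex  "built"
[5,6] NP  lex  "song"
[6,7] (S\(S\PP))\NP  lex  "idea"
[5,7] S\(S\PP)  <  k=6
[4,7] S  <  k=5
[3,7] (S/PP)\N  >  k=4
[0,7] S/PP  <  k=3
[7,8] PP  lex  "found"
[0,8] S  >  k=7

[0,8] S   >
  [0,7] S/PP   <
    [0,3] N   >
      [0,2] N/(PP/S)   <
        [0,1] "here" : S
        [1,2] "slowly" : (N/(PP/S))\S
      [2,3] "some" : PP/S
    [3,7] (S/PP)\N   >
      [3,4] "today" : ((S/PP)\N)/S
      [4,7] S   <
        [4,5] "built" : S\PP
        [5,7] S\(S\PP)   <
          [5,6] "song" : NP
          [6,7] "idea" : (S\(S\PP))\NP
  [7,8] "found" : PP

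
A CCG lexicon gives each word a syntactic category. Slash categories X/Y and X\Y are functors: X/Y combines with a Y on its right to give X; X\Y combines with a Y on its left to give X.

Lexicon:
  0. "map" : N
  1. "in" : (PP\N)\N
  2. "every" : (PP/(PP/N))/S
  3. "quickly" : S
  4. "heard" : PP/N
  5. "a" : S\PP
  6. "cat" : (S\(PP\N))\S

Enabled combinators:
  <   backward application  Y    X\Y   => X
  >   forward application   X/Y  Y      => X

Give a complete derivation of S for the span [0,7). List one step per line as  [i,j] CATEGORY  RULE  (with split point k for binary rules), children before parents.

[0,7] S   <
  [0,2] PP\N   <
    [0,1] "map" : N
    [1,2] "in" : (PP\N)\N
  [2,7] S\(PP\N)   <
    [2,6] S   <
      [2,5] PP   >
        [2,4] PP/(PP/N)   >
          [2,3] "every" : (PP/(PP/N))/S
          [3,4] "quickly" : S
        [4,5] "heard" : PP/N
      [5,6] "a" : S\PP
    [6,7] "cat" : (S\(PP\N))\S

[0,1] N  lex  "map"
[1,2] (PP\N)\N  lex  "in"
[0,2] PP\N  <  k=1
[2,3] (PP/(PP/N))/S  lex  "every"
[3,4] S  lex  "quickly"
[2,4] PP/(PP/N)  >  k=3
[4,5] PP/N  lex  "heard"
[2,5] PP  >  k=4
[5,6] S\PP  lex  "a"
[2,6] S  <  k=5
[6,7] (S\(PP\N))\S  lex  "cat"
[2,7] S\(PP\N)  <  k=6
[0,7] S  <  k=2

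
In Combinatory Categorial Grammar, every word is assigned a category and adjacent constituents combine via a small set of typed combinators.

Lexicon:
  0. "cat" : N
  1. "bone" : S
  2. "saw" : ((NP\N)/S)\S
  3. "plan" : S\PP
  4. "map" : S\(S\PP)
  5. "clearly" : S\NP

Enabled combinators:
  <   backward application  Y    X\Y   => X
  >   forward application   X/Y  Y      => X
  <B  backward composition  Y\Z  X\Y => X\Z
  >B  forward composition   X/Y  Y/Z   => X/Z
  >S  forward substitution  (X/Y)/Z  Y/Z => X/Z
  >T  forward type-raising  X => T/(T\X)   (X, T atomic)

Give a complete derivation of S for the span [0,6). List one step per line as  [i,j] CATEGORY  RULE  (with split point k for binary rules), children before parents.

[0,6] S   <
  [0,5] NP   <
    [0,1] "cat" : N
    [1,5] NP\N   >
      [1,3] (NP\N)/S   <
        [1,2] "bone" : S
        [2,3] "saw" : ((NP\N)/S)\S
      [3,5] S   <
        [3,4] "plan" : S\PP
        [4,5] "map" : S\(S\PP)
  [5,6] "clearly" : S\NP

[0,1] N  lex  "cat"
[1,2] S  lex  "bone"
[2,3] ((NP\N)/S)\S  lex  "saw"
[1,3] (NP\N)/S  <  k=2
[3,4] S\PP  lex  "plan"
[4,5] S\(S\PP)  lex  "map"
[3,5] S  <  k=4
[1,5] NP\N  >  k=3
[0,5] NP  <  k=1
[5,6] S\NP  lex  "clearly"
[0,6] S  <  k=5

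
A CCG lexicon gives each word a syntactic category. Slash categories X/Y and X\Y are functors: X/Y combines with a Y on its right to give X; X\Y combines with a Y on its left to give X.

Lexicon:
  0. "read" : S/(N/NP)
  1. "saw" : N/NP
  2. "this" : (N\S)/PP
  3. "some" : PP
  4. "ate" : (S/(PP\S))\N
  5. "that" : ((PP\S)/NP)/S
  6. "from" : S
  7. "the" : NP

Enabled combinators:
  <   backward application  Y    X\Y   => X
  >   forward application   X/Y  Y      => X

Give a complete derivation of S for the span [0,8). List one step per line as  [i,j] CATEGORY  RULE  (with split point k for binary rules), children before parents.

[0,8] S   >
  [0,5] S/(PP\S)   <
    [0,4] N   <
      [0,2] S   >
        [0,1] "read" : S/(N/NP)
        [1,2] "saw" : N/NP
      [2,4] N\S   >
        [2,3] "this" : (N\S)/PP
        [3,4] "some" : PP
    [4,5] "ate" : (S/(PP\S))\N
  [5,8] PP\S   >
    [5,7] (PP\S)/NP   >
      [5,6] "that" : ((PP\S)/NP)/S
      [6,7] "from" : S
    [7,8] "the" : NP

[0,1] S/(N/NP)  lex  "read"
[1,2] N/NP  lex  "saw"
[0,2] S  >  k=1
[2,3] (N\S)/PP  lex  "this"
[3,4] PP  lex  "some"
[2,4] N\S  >  k=3
[0,4] N  <  k=2
[4,5] (S/(PP\S))\N  lex  "ate"
[0,5] S/(PP\S)  <  k=4
[5,6] ((PP\S)/NP)/S  lex  "that"
[6,7] S  lex  "from"
[5,7] (PP\S)/NP  >  k=6
[7,8] NP  lex  "the"
[5,8] PP\S  >  k=7
[0,8] S  >  k=5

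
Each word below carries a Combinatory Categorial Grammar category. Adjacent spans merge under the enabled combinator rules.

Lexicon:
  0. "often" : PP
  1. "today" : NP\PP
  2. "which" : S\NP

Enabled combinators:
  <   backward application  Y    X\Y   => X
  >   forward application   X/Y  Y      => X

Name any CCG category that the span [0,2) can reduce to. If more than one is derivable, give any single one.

NP

[0,3] S   <
  [0,2] NP   <
    [0,1] "often" : PP
    [1,2] "today" : NP\PP
  [2,3] "which" : S\NP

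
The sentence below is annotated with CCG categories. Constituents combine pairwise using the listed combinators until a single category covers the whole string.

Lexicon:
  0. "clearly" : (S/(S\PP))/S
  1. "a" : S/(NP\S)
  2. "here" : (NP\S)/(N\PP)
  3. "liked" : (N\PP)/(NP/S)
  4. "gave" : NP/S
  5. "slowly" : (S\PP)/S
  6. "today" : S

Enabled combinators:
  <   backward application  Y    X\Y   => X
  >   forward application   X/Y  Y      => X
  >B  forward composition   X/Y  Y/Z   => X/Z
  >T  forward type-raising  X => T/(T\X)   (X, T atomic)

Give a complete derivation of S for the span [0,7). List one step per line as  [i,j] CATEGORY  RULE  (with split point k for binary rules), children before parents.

[0,7] S   >
  [0,5] S/(S\PP)   >
    [0,1] "clearly" : (S/(S\PP))/S
    [1,5] S   >
      [1,2] "a" : S/(NP\S)
      [2,5] NP\S   >
        [2,3] "here" : (NP\S)/(N\PP)
        [3,5] N\PP   >
          [3,4] "liked" : (N\PP)/(NP/S)
          [4,5] "gave" : NP/S
  [5,7] S\PP   >
    [5,6] "slowly" : (S\PP)/S
    [6,7] "today" : S

[0,1] (S/(S\PP))/S  lex  "clearly"
[1,2] S/(NP\S)  lex  "a"
[2,3] (NP\S)/(N\PP)  lex  "here"
[3,4] (N\PP)/(NP/S)  lex  "liked"
[4,5] NP/S  lex  "gave"
[3,5] N\PP  >  k=4
[2,5] NP\S  >  k=3
[1,5] S  >  k=2
[0,5] S/(S\PP)  >  k=1
[5,6] (S\PP)/S  lex  "slowly"
[6,7] S  lex  "today"
[5,7] S\PP  >  k=6
[0,7] S  >  k=5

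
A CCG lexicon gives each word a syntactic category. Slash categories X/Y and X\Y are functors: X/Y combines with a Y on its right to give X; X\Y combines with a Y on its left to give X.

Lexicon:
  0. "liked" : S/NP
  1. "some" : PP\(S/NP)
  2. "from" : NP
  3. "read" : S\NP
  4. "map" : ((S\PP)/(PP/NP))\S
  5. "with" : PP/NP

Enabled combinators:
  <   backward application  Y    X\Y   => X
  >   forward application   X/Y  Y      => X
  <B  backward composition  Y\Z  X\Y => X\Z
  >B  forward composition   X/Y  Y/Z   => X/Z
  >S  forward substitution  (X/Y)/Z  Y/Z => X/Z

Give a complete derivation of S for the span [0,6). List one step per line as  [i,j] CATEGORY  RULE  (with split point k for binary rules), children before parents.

[0,1] S/NP  lex  "liked"
[1,2] PP\(S/NP)  lex  "some"
[0,2] PP  <  k=1
[2,3] NP  lex  "from"
[3,4] S\NP  lex  "read"
[2,4] S  <  k=3
[4,5] ((S\PP)/(PP/NP))\S  lex  "map"
[2,5] (S\PP)/(PP/NP)  <  k=4
[5,6] PP/NP  lex  "with"
[2,6] S\PP  >  k=5
[0,6] S  <  k=2

[0,6] S   <
  [0,2] PP   <
    [0,1] "liked" : S/NP
    [1,2] "some" : PP\(S/NP)
  [2,6] S\PP   >
    [2,5] (S\PP)/(PP/NP)   <
      [2,4] S   <
        [2,3] "from" : NP
        [3,4] "read" : S\NP
      [4,5] "map" : ((S\PP)/(PP/NP))\S
    [5,6] "with" : PP/NP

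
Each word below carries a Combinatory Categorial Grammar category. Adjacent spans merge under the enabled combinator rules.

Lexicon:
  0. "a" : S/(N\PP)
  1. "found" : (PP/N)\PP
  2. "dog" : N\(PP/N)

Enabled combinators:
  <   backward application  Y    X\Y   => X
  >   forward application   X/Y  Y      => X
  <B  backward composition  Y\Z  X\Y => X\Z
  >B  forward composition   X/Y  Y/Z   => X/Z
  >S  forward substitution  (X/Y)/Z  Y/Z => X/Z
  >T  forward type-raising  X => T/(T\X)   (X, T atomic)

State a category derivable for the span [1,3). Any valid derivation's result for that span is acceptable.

N\PP

[0,3] S   >
  [0,1] "a" : S/(N\PP)
  [1,3] N\PP   <B
    [1,2] "found" : (PP/N)\PP
    [2,3] "dog" : N\(PP/N)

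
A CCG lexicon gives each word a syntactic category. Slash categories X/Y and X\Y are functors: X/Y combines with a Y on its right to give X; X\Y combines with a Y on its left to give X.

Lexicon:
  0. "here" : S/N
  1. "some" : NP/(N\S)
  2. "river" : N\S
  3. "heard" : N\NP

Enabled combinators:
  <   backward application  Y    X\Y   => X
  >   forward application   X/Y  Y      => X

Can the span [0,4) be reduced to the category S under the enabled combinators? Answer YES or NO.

[0,4] S   >
  [0,1] "here" : S/N
  [1,4] N   <
    [1,3] NP   >
      [1,2] "some" : NP/(N\S)
      [2,3] "river" : N\S
    [3,4] "heard" : N\NP

YES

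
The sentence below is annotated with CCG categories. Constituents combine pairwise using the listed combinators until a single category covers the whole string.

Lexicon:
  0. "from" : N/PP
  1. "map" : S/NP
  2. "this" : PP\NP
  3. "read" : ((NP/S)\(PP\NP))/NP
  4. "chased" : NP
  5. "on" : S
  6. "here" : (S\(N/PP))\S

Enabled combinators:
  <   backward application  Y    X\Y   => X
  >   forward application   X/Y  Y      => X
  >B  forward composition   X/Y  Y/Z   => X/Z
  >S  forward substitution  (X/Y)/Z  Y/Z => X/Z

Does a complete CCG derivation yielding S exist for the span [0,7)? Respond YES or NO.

YES

[0,7] S   <
  [0,1] "from" : N/PP
  [1,7] S\(N/PP)   <
    [1,6] S   >
      [1,2] "map" : S/NP
      [2,6] NP   >
        [2,5] NP/S   <
          [2,3] "this" : PP\NP
          [3,5] (NP/S)\(PP\NP)   >
            [3,4] "read" : ((NP/S)\(PP\NP))/NP
            [4,5] "chased" : NP
        [5,6] "on" : S
    [6,7] "here" : (S\(N/PP))\S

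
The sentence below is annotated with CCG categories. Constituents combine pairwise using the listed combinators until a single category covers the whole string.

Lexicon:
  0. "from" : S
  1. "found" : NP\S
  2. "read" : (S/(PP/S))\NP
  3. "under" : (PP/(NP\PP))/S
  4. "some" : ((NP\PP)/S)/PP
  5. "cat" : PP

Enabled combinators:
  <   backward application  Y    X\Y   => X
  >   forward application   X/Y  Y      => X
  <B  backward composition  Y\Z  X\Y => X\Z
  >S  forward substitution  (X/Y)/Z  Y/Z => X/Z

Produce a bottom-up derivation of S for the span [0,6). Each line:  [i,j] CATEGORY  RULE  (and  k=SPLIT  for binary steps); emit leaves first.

[0,1] S  lex  "from"
[1,2] NP\S  lex  "found"
[0,2] NP  <  k=1
[2,3] (S/(PP/S))\NP  lex  "read"
[0,3] S/(PP/S)  <  k=2
[3,4] (PP/(NP\PP))/S  lex  "under"
[4,5] ((NP\PP)/S)/PP  lex  "some"
[5,6] PP  lex  "cat"
[4,6] (NP\PP)/S  >  k=5
[3,6] PP/S  >S  k=4
[0,6] S  >  k=3

[0,6] S   >
  [0,3] S/(PP/S)   <
    [0,2] NP   <
      [0,1] "from" : S
      [1,2] "found" : NP\S
    [2,3] "read" : (S/(PP/S))\NP
  [3,6] PP/S   >S
    [3,4] "under" : (PP/(NP\PP))/S
    [4,6] (NP\PP)/S   >
      [4,5] "some" : ((NP\PP)/S)/PP
      [5,6] "cat" : PP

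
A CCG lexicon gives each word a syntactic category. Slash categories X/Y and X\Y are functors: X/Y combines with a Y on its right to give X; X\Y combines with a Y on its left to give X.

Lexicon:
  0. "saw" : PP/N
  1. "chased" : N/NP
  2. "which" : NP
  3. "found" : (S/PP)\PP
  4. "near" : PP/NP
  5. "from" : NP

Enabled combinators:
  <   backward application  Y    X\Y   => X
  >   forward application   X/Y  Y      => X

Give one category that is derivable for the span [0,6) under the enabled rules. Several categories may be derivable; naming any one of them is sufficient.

[0,6] S   >
  [0,4] S/PP   <
    [0,3] PP   >
      [0,1] "saw" : PP/N
      [1,3] N   >
        [1,2] "chased" : N/NP
        [2,3] "which" : NP
    [3,4] "found" : (S/PP)\PP
  [4,6] PP   >
    [4,5] "near" : PP/NP
    [5,6] "from" : NP

S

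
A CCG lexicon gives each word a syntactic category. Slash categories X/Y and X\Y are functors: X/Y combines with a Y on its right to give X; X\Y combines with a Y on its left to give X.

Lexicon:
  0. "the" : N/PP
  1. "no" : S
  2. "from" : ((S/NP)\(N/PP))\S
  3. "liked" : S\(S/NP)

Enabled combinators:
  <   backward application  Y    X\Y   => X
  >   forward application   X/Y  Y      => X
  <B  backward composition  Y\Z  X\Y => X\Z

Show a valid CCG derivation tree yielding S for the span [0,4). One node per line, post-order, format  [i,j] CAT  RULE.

[0,1] N/PP  lex  "the"
[1,2] S  lex  "no"
[2,3] ((S/NP)\(N/PP))\S  lex  "from"
[1,3] (S/NP)\(N/PP)  <  k=2
[0,3] S/NP  <  k=1
[3,4] S\(S/NP)  lex  "liked"
[0,4] S  <  k=3

[0,4] S   <
  [0,3] S/NP   <
    [0,1] "the" : N/PP
    [1,3] (S/NP)\(N/PP)   <
      [1,2] "no" : S
      [2,3] "from" : ((S/NP)\(N/PP))\S
  [3,4] "liked" : S\(S/NP)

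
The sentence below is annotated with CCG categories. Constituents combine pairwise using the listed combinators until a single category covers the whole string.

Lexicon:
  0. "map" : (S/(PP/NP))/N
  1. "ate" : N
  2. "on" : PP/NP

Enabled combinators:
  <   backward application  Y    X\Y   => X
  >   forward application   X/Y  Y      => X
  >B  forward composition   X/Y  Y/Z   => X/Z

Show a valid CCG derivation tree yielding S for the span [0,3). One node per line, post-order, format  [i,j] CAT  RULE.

[0,1] (S/(PP/NP))/N  lex  "map"
[1,2] N  lex  "ate"
[0,2] S/(PP/NP)  >  k=1
[2,3] PP/NP  lex  "on"
[0,3] S  >  k=2

[0,3] S   >
  [0,2] S/(PP/NP)   >
    [0,1] "map" : (S/(PP/NP))/N
    [1,2] "ate" : N
  [2,3] "on" : PP/NP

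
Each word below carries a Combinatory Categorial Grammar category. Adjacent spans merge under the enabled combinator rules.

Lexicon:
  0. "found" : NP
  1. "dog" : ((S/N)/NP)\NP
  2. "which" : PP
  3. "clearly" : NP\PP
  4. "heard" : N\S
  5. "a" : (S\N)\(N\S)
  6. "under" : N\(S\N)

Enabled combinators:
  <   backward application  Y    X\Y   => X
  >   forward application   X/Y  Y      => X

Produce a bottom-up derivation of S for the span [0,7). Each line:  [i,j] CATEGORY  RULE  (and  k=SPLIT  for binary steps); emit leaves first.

[0,7] S   >
  [0,4] S/N   >
    [0,2] (S/N)/NP   <
      [0,1] "found" : NP
      [1,2] "dog" : ((S/N)/NP)\NP
    [2,4] NP   <
      [2,3] "which" : PP
      [3,4] "clearly" : NP\PP
  [4,7] N   <
    [4,6] S\N   <
      [4,5] "heard" : N\S
      [5,6] "a" : (S\N)\(N\S)
    [6,7] "under" : N\(S\N)

[0,1] NP  lex  "found"
[1,2] ((S/N)/NP)\NP  lex  "dog"
[0,2] (S/N)/NP  <  k=1
[2,3] PP  lex  "which"
[3,4] NP\PP  lex  "clearly"
[2,4] NP  <  k=3
[0,4] S/N  >  k=2
[4,5] N\S  lex  "heard"
[5,6] (S\N)\(N\S)  lex  "a"
[4,6] S\N  <  k=5
[6,7] N\(S\N)  lex  "under"
[4,7] N  <  k=6
[0,7] S  >  k=4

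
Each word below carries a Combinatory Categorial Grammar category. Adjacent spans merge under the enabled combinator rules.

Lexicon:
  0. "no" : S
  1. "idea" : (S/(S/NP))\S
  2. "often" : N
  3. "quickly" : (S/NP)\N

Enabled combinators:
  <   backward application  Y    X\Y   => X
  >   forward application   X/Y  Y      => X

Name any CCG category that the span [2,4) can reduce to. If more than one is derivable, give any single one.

S/NP

[0,4] S   >
  [0,2] S/(S/NP)   <
    [0,1] "no" : S
    [1,2] "idea" : (S/(S/NP))\S
  [2,4] S/NP   <
    [2,3] "often" : N
    [3,4] "quickly" : (S/NP)\N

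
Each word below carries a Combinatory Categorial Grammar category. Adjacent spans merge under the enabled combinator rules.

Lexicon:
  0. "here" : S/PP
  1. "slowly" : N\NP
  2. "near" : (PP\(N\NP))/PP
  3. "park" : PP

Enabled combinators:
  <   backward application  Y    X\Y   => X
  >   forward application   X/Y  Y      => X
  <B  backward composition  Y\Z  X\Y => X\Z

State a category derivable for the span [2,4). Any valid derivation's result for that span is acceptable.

PP\(N\NP)

[0,4] S   >
  [0,1] "here" : S/PP
  [1,4] PP   <
    [1,2] "slowly" : N\NP
    [2,4] PP\(N\NP)   >
      [2,3] "near" : (PP\(N\NP))/PP
      [3,4] "park" : PP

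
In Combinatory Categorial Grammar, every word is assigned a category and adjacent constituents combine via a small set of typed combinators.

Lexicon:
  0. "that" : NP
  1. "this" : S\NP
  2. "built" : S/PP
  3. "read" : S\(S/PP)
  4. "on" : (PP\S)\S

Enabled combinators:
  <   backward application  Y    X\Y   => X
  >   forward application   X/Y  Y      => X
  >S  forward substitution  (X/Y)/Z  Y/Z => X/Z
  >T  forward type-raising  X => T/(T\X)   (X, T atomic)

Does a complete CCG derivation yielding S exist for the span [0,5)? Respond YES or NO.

NP S\NP S/PP S\(S/PP) (PP\S)\S
CKY chart[0,5] = {N/(N\PP), NP/(NP\PP), PP, PP/(PP\PP), S/(S\PP)}; S ∉ chart

NO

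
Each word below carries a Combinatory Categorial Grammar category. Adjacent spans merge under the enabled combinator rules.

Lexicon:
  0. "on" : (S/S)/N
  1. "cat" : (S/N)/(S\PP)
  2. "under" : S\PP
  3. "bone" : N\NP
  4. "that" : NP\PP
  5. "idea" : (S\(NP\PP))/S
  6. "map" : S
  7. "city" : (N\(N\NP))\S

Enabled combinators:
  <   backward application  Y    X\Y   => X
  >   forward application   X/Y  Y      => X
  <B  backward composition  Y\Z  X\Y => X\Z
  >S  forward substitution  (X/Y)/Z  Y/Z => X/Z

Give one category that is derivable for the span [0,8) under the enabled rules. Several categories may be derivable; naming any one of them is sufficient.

[0,8] S   >
  [0,3] S/N   >S
    [0,1] "on" : (S/S)/N
    [1,3] S/N   >
      [1,2] "cat" : (S/N)/(S\PP)
      [2,3] "under" : S\PP
  [3,8] N   <
    [3,4] "bone" : N\NP
    [4,8] N\(N\NP)   <
      [4,7] S   <
        [4,5] "that" : NP\PP
        [5,7] S\(NP\PP)   >
          [5,6] "idea" : (S\(NP\PP))/S
          [6,7] "map" : S
      [7,8] "city" : (N\(N\NP))\S

S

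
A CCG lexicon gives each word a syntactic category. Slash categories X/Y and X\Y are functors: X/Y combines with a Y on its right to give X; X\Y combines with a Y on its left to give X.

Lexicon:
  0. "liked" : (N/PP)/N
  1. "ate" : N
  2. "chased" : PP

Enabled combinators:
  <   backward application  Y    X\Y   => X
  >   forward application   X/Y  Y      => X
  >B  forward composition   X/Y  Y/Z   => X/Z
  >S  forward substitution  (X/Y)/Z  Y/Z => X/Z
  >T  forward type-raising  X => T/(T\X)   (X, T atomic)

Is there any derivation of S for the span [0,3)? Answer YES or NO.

NO

(N/PP)/N N PP
CKY chart[0,3] = {N, N/(N\N), N/(PP\PP), NP/(NP\N), PP/(PP\N), S/(S\N)}; S ∉ chart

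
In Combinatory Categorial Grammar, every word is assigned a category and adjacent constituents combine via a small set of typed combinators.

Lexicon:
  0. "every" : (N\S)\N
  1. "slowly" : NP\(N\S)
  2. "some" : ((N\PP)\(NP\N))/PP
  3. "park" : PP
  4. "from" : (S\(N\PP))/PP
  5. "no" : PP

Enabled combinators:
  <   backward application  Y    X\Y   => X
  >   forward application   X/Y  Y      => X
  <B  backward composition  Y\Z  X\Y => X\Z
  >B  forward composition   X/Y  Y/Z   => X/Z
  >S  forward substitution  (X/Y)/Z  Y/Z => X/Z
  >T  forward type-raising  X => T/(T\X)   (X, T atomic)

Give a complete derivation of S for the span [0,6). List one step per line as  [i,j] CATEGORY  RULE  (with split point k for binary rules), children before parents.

[0,6] S   <
  [0,4] N\PP   <
    [0,2] NP\N   <B
      [0,1] "every" : (N\S)\N
      [1,2] "slowly" : NP\(N\S)
    [2,4] (N\PP)\(NP\N)   >
      [2,3] "some" : ((N\PP)\(NP\N))/PP
      [3,4] "park" : PP
  [4,6] S\(N\PP)   >
    [4,5] "from" : (S\(N\PP))/PP
    [5,6] "no" : PP

[0,1] (N\S)\N  lex  "every"
[1,2] NP\(N\S)  lex  "slowly"
[0,2] NP\N  <B  k=1
[2,3] ((N\PP)\(NP\N))/PP  lex  "some"
[3,4] PP  lex  "park"
[2,4] (N\PP)\(NP\N)  >  k=3
[0,4] N\PP  <  k=2
[4,5] (S\(N\PP))/PP  lex  "from"
[5,6] PP  lex  "no"
[4,6] S\(N\PP)  >  k=5
[0,6] S  <  k=4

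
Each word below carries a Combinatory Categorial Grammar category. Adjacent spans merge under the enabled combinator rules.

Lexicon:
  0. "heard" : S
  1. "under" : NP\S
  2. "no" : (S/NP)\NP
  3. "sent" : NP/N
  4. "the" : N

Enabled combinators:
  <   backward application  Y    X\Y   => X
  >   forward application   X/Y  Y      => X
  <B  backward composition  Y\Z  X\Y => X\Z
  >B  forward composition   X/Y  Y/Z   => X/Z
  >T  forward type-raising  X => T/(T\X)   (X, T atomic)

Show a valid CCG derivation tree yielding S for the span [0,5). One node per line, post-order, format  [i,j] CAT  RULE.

[0,1] S  lex  "heard"
[1,2] NP\S  lex  "under"
[0,2] NP  <  k=1
[2,3] (S/NP)\NP  lex  "no"
[0,3] S/NP  <  k=2
[3,4] NP/N  lex  "sent"
[4,5] N  lex  "the"
[3,5] NP  >  k=4
[0,5] S  >  k=3

[0,5] S   >
  [0,3] S/NP   <
    [0,2] NP   <
      [0,1] "heard" : S
      [1,2] "under" : NP\S
    [2,3] "no" : (S/NP)\NP
  [3,5] NP   >
    [3,4] "sent" : NP/N
    [4,5] "the" : N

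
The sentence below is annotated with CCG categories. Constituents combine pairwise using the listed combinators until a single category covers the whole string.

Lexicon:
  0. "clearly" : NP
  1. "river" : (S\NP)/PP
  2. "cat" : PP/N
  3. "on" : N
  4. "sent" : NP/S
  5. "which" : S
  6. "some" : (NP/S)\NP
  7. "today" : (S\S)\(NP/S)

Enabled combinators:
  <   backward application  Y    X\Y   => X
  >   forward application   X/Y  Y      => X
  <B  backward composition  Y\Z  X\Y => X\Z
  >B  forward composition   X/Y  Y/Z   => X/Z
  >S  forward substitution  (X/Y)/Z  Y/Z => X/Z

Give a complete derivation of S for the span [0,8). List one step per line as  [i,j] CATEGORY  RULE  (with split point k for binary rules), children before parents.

[0,1] NP  lex  "clearly"
[1,2] (S\NP)/PP  lex  "river"
[2,3] PP/N  lex  "cat"
[3,4] N  lex  "on"
[2,4] PP  >  k=3
[1,4] S\NP  >  k=2
[4,5] NP/S  lex  "sent"
[5,6] S  lex  "which"
[4,6] NP  >  k=5
[6,7] (NP/S)\NP  lex  "some"
[4,7] NP/S  <  k=6
[7,8] (S\S)\(NP/S)  lex  "today"
[4,8] S\S  <  k=7
[1,8] S\NP  <B  k=4
[0,8] S  <  k=1

[0,8] S   <
  [0,1] "clearly" : NP
  [1,8] S\NP   <B
    [1,4] S\NP   >
      [1,2] "river" : (S\NP)/PP
      [2,4] PP   >
        [2,3] "cat" : PP/N
        [3,4] "on" : N
    [4,8] S\S   <
      [4,7] NP/S   <
        [4,6] NP   >
          [4,5] "sent" : NP/S
          [5,6] "which" : S
        [6,7] "some" : (NP/S)\NP
      [7,8] "today" : (S\S)\(NP/S)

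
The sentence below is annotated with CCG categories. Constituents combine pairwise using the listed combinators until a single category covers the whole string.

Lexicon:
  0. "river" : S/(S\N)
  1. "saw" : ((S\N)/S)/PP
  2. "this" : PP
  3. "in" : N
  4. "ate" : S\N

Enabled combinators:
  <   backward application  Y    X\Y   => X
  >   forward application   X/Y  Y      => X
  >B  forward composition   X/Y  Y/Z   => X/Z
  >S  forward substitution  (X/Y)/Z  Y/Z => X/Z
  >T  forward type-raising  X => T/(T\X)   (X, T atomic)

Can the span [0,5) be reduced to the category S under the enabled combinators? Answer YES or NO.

YES

[0,5] S   >
  [0,1] "river" : S/(S\N)
  [1,5] S\N   >
    [1,3] (S\N)/S   >
      [1,2] "saw" : ((S\N)/S)/PP
      [2,3] "this" : PP
    [3,5] S   <
      [3,4] "in" : N
      [4,5] "ate" : S\N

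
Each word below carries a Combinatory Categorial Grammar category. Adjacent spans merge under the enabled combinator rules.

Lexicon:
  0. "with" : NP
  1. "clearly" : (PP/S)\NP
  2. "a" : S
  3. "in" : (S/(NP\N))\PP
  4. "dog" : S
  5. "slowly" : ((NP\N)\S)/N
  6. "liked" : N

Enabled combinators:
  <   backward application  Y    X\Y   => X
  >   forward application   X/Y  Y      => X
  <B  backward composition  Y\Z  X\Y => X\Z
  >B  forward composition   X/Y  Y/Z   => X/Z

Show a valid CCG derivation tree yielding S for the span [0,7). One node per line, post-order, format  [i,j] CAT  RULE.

[0,1] NP  lex  "with"
[1,2] (PP/S)\NP  lex  "clearly"
[0,2] PP/S  <  k=1
[2,3] S  lex  "a"
[0,3] PP  >  k=2
[3,4] (S/(NP\N))\PP  lex  "in"
[0,4] S/(NP\N)  <  k=3
[4,5] S  lex  "dog"
[5,6] ((NP\N)\S)/N  lex  "slowly"
[6,7] N  lex  "liked"
[5,7] (NP\N)\S  >  k=6
[4,7] NP\N  <  k=5
[0,7] S  >  k=4

[0,7] S   >
  [0,4] S/(NP\N)   <
    [0,3] PP   >
      [0,2] PP/S   <
        [0,1] "with" : NP
        [1,2] "clearly" : (PP/S)\NP
      [2,3] "a" : S
    [3,4] "in" : (S/(NP\N))\PP
  [4,7] NP\N   <
    [4,5] "dog" : S
    [5,7] (NP\N)\S   >
      [5,6] "slowly" : ((NP\N)\S)/N
      [6,7] "liked" : N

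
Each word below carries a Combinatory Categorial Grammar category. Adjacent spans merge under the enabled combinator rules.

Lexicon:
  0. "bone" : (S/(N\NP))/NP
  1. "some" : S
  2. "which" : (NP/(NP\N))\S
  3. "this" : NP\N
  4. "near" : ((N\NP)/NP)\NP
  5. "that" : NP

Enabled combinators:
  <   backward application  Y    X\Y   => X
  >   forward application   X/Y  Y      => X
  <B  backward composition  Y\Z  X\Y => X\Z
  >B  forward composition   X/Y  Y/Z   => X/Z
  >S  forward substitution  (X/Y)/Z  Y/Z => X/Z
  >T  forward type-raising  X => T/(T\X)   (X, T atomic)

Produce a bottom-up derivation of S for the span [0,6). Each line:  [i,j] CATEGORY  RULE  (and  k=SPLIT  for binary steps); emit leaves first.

[0,6] S   >
  [0,5] S/NP   >S
    [0,1] "bone" : (S/(N\NP))/NP
    [1,5] (N\NP)/NP   <
      [1,4] NP   >
        [1,3] NP/(NP\N)   <
          [1,2] "some" : S
          [2,3] "which" : (NP/(NP\N))\S
        [3,4] "this" : NP\N
      [4,5] "near" : ((N\NP)/NP)\NP
  [5,6] "that" : NP

[0,1] (S/(N\NP))/NP  lex  "bone"
[1,2] S  lex  "some"
[2,3] (NP/(NP\N))\S  lex  "which"
[1,3] NP/(NP\N)  <  k=2
[3,4] NP\N  lex  "this"
[1,4] NP  >  k=3
[4,5] ((N\NP)/NP)\NP  lex  "near"
[1,5] (N\NP)/NP  <  k=4
[0,5] S/NP  >S  k=1
[5,6] NP  lex  "that"
[0,6] S  >  k=5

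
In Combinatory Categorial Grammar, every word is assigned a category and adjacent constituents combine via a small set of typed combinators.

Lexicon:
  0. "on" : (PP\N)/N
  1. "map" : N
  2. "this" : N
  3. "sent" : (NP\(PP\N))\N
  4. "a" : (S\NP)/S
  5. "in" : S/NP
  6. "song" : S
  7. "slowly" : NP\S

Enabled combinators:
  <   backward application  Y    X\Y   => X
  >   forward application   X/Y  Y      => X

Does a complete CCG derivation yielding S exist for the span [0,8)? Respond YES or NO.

YES

[0,8] S   <
  [0,4] NP   <
    [0,2] PP\N   >
      [0,1] "on" : (PP\N)/N
      [1,2] "map" : N
    [2,4] NP\(PP\N)   <
      [2,3] "this" : N
      [3,4] "sent" : (NP\(PP\N))\N
  [4,8] S\NP   >
    [4,5] "a" : (S\NP)/S
    [5,8] S   >
      [5,6] "in" : S/NP
      [6,8] NP   <
        [6,7] "song" : S
        [7,8] "slowly" : NP\S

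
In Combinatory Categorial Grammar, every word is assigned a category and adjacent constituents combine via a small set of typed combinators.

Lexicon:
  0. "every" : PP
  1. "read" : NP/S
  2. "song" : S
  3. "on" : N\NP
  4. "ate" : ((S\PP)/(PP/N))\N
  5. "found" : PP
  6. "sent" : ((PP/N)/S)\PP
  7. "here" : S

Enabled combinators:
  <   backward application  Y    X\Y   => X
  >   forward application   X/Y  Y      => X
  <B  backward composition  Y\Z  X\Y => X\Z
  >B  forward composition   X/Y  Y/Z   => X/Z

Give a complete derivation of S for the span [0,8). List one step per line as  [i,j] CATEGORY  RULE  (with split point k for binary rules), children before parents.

[0,1] PP  lex  "every"
[1,2] NP/S  lex  "read"
[2,3] S  lex  "song"
[1,3] NP  >  k=2
[3,4] N\NP  lex  "on"
[1,4] N  <  k=3
[4,5] ((S\PP)/(PP/N))\N  lex  "ate"
[1,5] (S\PP)/(PP/N)  <  k=4
[5,6] PP  lex  "found"
[6,7] ((PP/N)/S)\PP  lex  "sent"
[5,7] (PP/N)/S  <  k=6
[7,8] S  lex  "here"
[5,8] PP/N  >  k=7
[1,8] S\PP  >  k=5
[0,8] S  <  k=1

[0,8] S   <
  [0,1] "every" : PP
  [1,8] S\PP   >
    [1,5] (S\PP)/(PP/N)   <
      [1,4] N   <
        [1,3] NP   >
          [1,2] "read" : NP/S
          [2,3] "song" : S
        [3,4] "on" : N\NP
      [4,5] "ate" : ((S\PP)/(PP/N))\N
    [5,8] PP/N   >
      [5,7] (PP/N)/S   <
        [5,6] "found" : PP
        [6,7] "sent" : ((PP/N)/S)\PP
      [7,8] "here" : S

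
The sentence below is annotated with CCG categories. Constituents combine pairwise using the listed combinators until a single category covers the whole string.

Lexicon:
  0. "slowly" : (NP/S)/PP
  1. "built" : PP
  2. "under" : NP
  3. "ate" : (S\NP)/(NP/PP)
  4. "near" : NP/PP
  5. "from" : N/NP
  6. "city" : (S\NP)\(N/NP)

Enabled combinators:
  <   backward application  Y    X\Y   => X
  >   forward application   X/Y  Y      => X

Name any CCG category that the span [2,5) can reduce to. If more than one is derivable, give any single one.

S

[0,7] S   <
  [0,5] NP   >
    [0,2] NP/S   >
      [0,1] "slowly" : (NP/S)/PP
      [1,2] "built" : PP
    [2,5] S   <
      [2,3] "under" : NP
      [3,5] S\NP   >
        [3,4] "ate" : (S\NP)/(NP/PP)
        [4,5] "near" : NP/PP
  [5,7] S\NP   <
    [5,6] "from" : N/NP
    [6,7] "city" : (S\NP)\(N/NP)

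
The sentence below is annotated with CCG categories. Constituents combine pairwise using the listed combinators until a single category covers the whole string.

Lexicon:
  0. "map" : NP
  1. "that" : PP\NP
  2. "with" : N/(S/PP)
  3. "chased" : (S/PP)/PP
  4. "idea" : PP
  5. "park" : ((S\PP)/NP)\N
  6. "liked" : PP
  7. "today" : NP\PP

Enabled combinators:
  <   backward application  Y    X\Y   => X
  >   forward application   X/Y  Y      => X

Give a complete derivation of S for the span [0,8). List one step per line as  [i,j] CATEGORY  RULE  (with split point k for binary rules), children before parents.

[0,8] S   <
  [0,2] PP   <
    [0,1] "map" : NP
    [1,2] "that" : PP\NP
  [2,8] S\PP   >
    [2,6] (S\PP)/NP   <
      [2,5] N   >
        [2,3] "with" : N/(S/PP)
        [3,5] S/PP   >
          [3,4] "chased" : (S/PP)/PP
          [4,5] "idea" : PP
      [5,6] "park" : ((S\PP)/NP)\N
    [6,8] NP   <
      [6,7] "liked" : PP
      [7,8] "today" : NP\PP

[0,1] NP  lex  "map"
[1,2] PP\NP  lex  "that"
[0,2] PP  <  k=1
[2,3] N/(S/PP)  lex  "with"
[3,4] (S/PP)/PP  lex  "chased"
[4,5] PP  lex  "idea"
[3,5] S/PP  >  k=4
[2,5] N  >  k=3
[5,6] ((S\PP)/NP)\N  lex  "park"
[2,6] (S\PP)/NP  <  k=5
[6,7] PP  lex  "liked"
[7,8] NP\PP  lex  "today"
[6,8] NP  <  k=7
[2,8] S\PP  >  k=6
[0,8] S  <  k=2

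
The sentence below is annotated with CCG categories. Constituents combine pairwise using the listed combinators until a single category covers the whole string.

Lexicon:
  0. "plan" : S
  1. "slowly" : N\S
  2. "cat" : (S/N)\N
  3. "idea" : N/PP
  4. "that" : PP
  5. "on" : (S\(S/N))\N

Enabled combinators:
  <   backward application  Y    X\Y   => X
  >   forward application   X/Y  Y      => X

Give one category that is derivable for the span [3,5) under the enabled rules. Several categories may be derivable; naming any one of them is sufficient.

[0,6] S   <
  [0,3] S/N   <
    [0,2] N   <
      [0,1] "plan" : S
      [1,2] "slowly" : N\S
    [2,3] "cat" : (S/N)\N
  [3,6] S\(S/N)   <
    [3,5] N   >
      [3,4] "idea" : N/PP
      [4,5] "that" : PP
    [5,6] "on" : (S\(S/N))\N

N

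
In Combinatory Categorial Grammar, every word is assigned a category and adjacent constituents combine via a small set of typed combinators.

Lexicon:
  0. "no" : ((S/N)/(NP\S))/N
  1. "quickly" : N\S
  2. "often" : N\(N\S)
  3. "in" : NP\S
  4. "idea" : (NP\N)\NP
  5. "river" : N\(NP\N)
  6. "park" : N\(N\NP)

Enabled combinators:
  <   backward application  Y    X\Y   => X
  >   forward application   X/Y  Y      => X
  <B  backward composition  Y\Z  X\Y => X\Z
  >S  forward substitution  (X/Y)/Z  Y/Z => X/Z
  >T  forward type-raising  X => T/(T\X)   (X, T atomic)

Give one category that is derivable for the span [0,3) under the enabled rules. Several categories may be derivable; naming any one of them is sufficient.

(S/N)/(NP\S)

[0,7] S   >
  [0,4] S/N   >
    [0,3] (S/N)/(NP\S)   >
      [0,1] "no" : ((S/N)/(NP\S))/N
      [1,3] N   <
        [1,2] "quickly" : N\S
        [2,3] "often" : N\(N\S)
    [3,4] "in" : NP\S
  [4,7] N   <
    [4,6] N\NP   <B
      [4,5] "idea" : (NP\N)\NP
      [5,6] "river" : N\(NP\N)
    [6,7] "park" : N\(N\NP)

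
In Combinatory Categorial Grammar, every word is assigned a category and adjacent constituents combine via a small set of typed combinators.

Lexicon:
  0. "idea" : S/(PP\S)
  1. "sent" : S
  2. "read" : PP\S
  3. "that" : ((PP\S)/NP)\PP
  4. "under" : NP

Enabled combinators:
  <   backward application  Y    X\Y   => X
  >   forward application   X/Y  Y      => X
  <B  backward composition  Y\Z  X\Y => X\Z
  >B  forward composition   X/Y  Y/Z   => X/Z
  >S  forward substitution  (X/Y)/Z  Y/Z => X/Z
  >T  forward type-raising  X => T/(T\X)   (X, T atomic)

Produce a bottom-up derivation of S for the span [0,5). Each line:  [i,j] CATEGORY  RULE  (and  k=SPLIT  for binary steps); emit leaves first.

[0,1] S/(PP\S)  lex  "idea"
[1,2] S  lex  "sent"
[2,3] PP\S  lex  "read"
[1,3] PP  <  k=2
[3,4] ((PP\S)/NP)\PP  lex  "that"
[1,4] (PP\S)/NP  <  k=3
[4,5] NP  lex  "under"
[1,5] PP\S  >  k=4
[0,5] S  >  k=1

[0,5] S   >
  [0,1] "idea" : S/(PP\S)
  [1,5] PP\S   >
    [1,4] (PP\S)/NP   <
      [1,3] PP   <
        [1,2] "sent" : S
        [2,3] "read" : PP\S
      [3,4] "that" : ((PP\S)/NP)\PP
    [4,5] "under" : NP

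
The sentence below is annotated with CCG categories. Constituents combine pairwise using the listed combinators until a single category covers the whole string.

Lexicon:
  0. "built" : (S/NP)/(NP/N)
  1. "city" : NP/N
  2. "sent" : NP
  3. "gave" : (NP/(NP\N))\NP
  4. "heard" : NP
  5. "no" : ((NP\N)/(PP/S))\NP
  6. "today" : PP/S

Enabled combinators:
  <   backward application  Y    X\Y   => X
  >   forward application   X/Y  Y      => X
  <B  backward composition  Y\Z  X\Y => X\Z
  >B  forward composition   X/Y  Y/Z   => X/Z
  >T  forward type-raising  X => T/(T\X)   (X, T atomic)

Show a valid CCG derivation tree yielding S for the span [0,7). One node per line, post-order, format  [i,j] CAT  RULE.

[0,1] (S/NP)/(NP/N)  lex  "built"
[1,2] NP/N  lex  "city"
[0,2] S/NP  >  k=1
[2,3] NP  lex  "sent"
[3,4] (NP/(NP\N))\NP  lex  "gave"
[2,4] NP/(NP\N)  <  k=3
[4,5] NP  lex  "heard"
[5,6] ((NP\N)/(PP/S))\NP  lex  "no"
[4,6] (NP\N)/(PP/S)  <  k=5
[6,7] PP/S  lex  "today"
[4,7] NP\N  >  k=6
[2,7] NP  >  k=4
[0,7] S  >  k=2

[0,7] S   >
  [0,2] S/NP   >
    [0,1] "built" : (S/NP)/(NP/N)
    [1,2] "city" : NP/N
  [2,7] NP   >
    [2,4] NP/(NP\N)   <
      [2,3] "sent" : NP
      [3,4] "gave" : (NP/(NP\N))\NP
    [4,7] NP\N   >
      [4,6] (NP\N)/(PP/S)   <
        [4,5] "heard" : NP
        [5,6] "no" : ((NP\N)/(PP/S))\NP
      [6,7] "today" : PP/S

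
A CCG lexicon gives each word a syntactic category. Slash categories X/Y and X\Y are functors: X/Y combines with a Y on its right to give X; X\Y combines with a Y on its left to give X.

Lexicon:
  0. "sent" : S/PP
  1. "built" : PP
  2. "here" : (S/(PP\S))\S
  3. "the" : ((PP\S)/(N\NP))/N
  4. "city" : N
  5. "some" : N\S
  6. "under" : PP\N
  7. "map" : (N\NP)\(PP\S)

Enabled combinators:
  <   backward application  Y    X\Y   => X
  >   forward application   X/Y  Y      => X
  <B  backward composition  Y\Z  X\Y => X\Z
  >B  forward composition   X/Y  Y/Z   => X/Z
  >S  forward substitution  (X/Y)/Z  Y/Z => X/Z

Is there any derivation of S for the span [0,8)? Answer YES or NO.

[0,8] S   >
  [0,3] S/(PP\S)   <
    [0,2] S   >
      [0,1] "sent" : S/PP
      [1,2] "built" : PP
    [2,3] "here" : (S/(PP\S))\S
  [3,8] PP\S   >
    [3,5] (PP\S)/(N\NP)   >
      [3,4] "the" : ((PP\S)/(N\NP))/N
      [4,5] "city" : N
    [5,8] N\NP   <
      [5,7] PP\S   <B
        [5,6] "some" : N\S
        [6,7] "under" : PP\N
      [7,8] "map" : (N\NP)\(PP\S)

YES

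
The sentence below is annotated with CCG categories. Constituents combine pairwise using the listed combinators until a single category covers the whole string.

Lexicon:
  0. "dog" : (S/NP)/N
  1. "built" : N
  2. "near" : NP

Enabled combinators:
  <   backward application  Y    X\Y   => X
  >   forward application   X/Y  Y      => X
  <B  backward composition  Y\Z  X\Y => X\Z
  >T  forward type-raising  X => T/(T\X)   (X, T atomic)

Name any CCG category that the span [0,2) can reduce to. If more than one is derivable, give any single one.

[0,3] S   >
  [0,2] S/NP   >
    [0,1] "dog" : (S/NP)/N
    [1,2] "built" : N
  [2,3] "near" : NP

S/NP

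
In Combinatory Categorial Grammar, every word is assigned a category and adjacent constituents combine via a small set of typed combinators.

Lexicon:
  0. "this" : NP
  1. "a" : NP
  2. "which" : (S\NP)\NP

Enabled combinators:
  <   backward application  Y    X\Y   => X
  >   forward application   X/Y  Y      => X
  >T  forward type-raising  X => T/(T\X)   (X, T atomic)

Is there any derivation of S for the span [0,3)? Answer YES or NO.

YES

[0,3] S   >
  [0,1] S/(S\NP)   >T
    [0,1] "this" : NP
  [1,3] S\NP   <
    [1,2] "a" : NP
    [2,3] "which" : (S\NP)\NP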